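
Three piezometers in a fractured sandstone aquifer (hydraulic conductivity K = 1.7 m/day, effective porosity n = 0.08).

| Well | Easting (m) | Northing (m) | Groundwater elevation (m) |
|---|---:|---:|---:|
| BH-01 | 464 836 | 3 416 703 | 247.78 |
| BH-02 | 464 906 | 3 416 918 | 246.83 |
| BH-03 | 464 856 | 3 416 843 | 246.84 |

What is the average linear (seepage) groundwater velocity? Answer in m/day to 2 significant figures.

Taking BH-01 as reference: BH-02−BH-01 = (70, 215, -0.95); BH-03−BH-01 = (20, 140, -0.94).
Determinant of the coordinate differences = 70·140 − 20·215 = 5500.
∂h/∂x = [(-0.95)·140 − (-0.94)·215] / 5500 = +0.01256
∂h/∂y = [70·(-0.94) − 20·(-0.95)] / 5500 = -0.008509
|∇h| = √(0.01256² + -0.008509²) = 0.01517
Seepage velocity v = K·i/n = 1.7 × 0.01517 / 0.08 = 0.3224 m/day.

0.32 m/day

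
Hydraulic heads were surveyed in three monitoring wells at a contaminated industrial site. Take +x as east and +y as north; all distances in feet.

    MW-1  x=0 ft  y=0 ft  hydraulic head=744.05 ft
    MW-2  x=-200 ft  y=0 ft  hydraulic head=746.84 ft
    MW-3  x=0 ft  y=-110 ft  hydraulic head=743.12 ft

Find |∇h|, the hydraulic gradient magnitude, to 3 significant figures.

∂h/∂x = (746.84 − 744.05) / (-200 − 0) = -0.01395
∂h/∂y = (743.12 − 744.05) / (-110 − 0) = +0.008455
|∇h| = √(-0.01395² + 0.008455²) = 0.01631

0.0163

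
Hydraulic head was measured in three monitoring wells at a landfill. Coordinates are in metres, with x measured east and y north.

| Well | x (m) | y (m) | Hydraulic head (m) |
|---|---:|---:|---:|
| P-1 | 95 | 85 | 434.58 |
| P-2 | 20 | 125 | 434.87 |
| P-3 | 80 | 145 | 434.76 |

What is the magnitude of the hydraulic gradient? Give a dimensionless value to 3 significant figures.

Differences from P-1: to P-2 (Δx, Δy, Δh) = (-75, 40, +0.29); to P-3 = (-15, 60, +0.18).
Solve a·Δx + b·Δy = Δh: det = (-75)·60 − (-15)·40 = -3900.
∂h/∂x = [(+0.29)·60 − (+0.18)·40] / -3900 = -0.002615
∂h/∂y = [(-75)·(+0.18) − (-15)·(+0.29)] / -3900 = +0.002346
|∇h| = √(-0.002615² + 0.002346²) = 0.003513

0.00351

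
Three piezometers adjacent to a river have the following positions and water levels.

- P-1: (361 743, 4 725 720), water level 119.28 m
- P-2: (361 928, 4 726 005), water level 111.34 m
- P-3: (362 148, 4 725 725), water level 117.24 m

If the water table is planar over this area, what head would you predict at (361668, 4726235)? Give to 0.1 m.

Taking P-1 as reference: P-2−P-1 = (185, 285, -7.94); P-3−P-1 = (405, 5, -2.04).
Solve a·Δx + b·Δy = Δh: det = 185·5 − 405·285 = -114500.
∂h/∂x = [(-7.94)·5 − (-2.04)·285] / -114500 = -0.004731
∂h/∂y = [185·(-2.04) − 405·(-7.94)] / -114500 = -0.02479
h(361668, 4726235) = 119.28 + (-0.004731)·(-75) + (-0.02479)·(515) = 119.28 +0.355 -12.766 = 106.869 m.

106.9 m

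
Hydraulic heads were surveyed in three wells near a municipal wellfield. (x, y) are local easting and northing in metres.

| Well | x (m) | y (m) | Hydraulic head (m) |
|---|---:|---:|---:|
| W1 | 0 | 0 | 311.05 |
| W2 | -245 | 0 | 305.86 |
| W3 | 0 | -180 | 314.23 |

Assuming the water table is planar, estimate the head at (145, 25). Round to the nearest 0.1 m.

∂h/∂x = (305.86 − 311.05) / (-245 − 0) = +0.02118
∂h/∂y = (314.23 − 311.05) / (-180 − 0) = -0.01767
h(145, 25) = 311.05 + (+0.02118)·(145) + (-0.01767)·(25) = 311.05 +3.072 -0.442 = 313.680 m.

313.7 m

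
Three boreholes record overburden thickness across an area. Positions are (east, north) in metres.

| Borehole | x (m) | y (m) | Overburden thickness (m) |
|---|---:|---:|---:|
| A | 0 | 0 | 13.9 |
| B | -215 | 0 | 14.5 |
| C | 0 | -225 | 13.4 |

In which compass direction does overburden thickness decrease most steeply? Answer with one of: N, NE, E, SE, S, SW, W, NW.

∂d/∂x = (14.5 − 13.9) / (-215 − 0) = -0.002791
∂d/∂y = (13.4 − 13.9) / (-225 − 0) = +0.002222
Steepest decrease is along −∇f = (+0.002791 E, -0.002222 N) → southeast.

SE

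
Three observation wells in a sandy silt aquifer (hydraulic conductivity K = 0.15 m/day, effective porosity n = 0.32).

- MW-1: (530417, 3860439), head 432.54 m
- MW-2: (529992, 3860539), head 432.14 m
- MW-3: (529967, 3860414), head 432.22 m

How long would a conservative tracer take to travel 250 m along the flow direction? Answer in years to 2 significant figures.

1300 years

Taking MW-1 as reference: MW-2−MW-1 = (-425, 100, -0.40); MW-3−MW-1 = (-450, -25, -0.32).
Determinant of the coordinate differences = (-425)·(-25) − (-450)·100 = 55625.
∂h/∂x = [(-0.40)·(-25) − (-0.32)·100] / 55625 = +0.0007551
∂h/∂y = [(-425)·(-0.32) − (-450)·(-0.40)] / 55625 = -0.0007910
|∇h| = √(0.0007551² + -0.0007910²) = 0.001094
Seepage velocity v = K·i/n = 0.15 × 0.001094 / 0.32 = 0.0005128 m/day.
t = 250 / 0.0005128 = 4.875e+05 days = 1.33e+03 years.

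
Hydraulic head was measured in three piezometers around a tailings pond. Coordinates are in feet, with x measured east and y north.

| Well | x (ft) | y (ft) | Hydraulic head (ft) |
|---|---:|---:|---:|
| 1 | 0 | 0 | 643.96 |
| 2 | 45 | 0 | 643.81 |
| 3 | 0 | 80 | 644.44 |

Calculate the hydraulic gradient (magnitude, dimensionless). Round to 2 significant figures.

∂h/∂x = (643.81 − 643.96) / (45 − 0) = -0.003333
∂h/∂y = (644.44 − 643.96) / (80 − 0) = +0.006000
|∇h| = √(-0.003333² + 0.006000²) = 0.006864

0.0069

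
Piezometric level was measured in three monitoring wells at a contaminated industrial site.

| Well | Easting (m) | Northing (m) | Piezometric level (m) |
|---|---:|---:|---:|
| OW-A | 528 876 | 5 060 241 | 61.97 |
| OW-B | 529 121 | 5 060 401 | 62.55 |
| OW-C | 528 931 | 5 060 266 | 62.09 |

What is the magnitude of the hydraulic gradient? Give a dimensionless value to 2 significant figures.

Taking OW-A as reference: OW-B−OW-A = (245, 160, +0.58); OW-C−OW-A = (55, 25, +0.12).
Determinant of the coordinate differences = 245·25 − 55·160 = -2675.
∂h/∂x = [(+0.58)·25 − (+0.12)·160] / -2675 = +0.001757
∂h/∂y = [245·(+0.12) − 55·(+0.58)] / -2675 = +0.0009346
|∇h| = √(0.001757² + 0.0009346²) = 0.00199

0.0020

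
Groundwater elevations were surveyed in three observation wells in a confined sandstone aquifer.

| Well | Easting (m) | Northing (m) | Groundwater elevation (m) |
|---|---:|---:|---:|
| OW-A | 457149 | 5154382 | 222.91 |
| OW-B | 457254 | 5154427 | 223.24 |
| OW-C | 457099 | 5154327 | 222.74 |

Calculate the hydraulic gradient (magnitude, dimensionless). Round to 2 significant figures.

0.0030

With h = a·x + b·y + c and OW-A as origin, the differences give:
  105·a + 45·b = +0.33
  (-50)·a + (-55)·b = -0.17
Eliminate b (×(-55) and ×45, subtract): -3525·a = -10.500 → a = ∂h/∂x = +0.002979
Back-substitute: b = ∂h/∂y = +0.0003830.
|∇h| = √(0.002979² + 0.0003830²) = 0.003004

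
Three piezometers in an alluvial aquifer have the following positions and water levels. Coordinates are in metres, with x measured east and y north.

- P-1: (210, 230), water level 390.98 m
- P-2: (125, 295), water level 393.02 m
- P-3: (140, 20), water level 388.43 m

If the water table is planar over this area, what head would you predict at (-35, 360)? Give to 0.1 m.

395.9 m

Taking P-1 as reference: P-2−P-1 = (-85, 65, +2.04); P-3−P-1 = (-70, -210, -2.55).
Determinant of the coordinate differences = (-85)·(-210) − (-70)·65 = 22400.
∂h/∂x = [(+2.04)·(-210) − (-2.55)·65] / 22400 = -0.01173
∂h/∂y = [(-85)·(-2.55) − (-70)·(+2.04)] / 22400 = +0.01605
h(-35, 360) = 390.98 + (-0.01173)·(-245) + (+0.01605)·(130) = 390.98 +2.873 +2.087 = 395.939 m.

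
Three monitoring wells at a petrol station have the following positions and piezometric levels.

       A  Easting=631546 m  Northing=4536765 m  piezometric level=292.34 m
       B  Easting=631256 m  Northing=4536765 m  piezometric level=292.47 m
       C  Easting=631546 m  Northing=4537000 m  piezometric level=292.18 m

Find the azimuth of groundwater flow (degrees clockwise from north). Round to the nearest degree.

∂h/∂x = (292.47 − 292.34) / (631256 − 631546) = -0.0004483
∂h/∂y = (292.18 − 292.34) / (4537000 − 4536765) = -0.0006809
Flow direction (−∇h) has components (+0.0004483 E, +0.0006809 N).
Azimuth = atan2(E, N) = atan2(+0.0004483, +0.0006809) = 33.4° ≈ 033°.

033°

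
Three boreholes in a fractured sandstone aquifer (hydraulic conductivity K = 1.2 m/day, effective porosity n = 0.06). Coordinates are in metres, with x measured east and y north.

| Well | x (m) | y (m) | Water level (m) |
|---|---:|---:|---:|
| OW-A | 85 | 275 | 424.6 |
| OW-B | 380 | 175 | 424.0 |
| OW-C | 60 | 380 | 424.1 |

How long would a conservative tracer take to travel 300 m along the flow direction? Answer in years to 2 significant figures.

Differences from OW-A: to OW-B (Δx, Δy, Δh) = (295, -100, -0.6); to OW-C = (-25, 105, -0.5).
Solve a·Δx + b·Δy = Δh: det = 295·105 − (-25)·(-100) = 28475.
∂h/∂x = [(-0.6)·105 − (-0.5)·(-100)] / 28475 = -0.003968
∂h/∂y = [295·(-0.5) − (-25)·(-0.6)] / 28475 = -0.005707
|∇h| = √(-0.003968² + -0.005707²) = 0.006951
Seepage velocity v = K·i/n = 1.2 × 0.006951 / 0.06 = 0.139 m/day.
t = 300 / 0.139 = 2158 days = 5.91 years.

5.9 years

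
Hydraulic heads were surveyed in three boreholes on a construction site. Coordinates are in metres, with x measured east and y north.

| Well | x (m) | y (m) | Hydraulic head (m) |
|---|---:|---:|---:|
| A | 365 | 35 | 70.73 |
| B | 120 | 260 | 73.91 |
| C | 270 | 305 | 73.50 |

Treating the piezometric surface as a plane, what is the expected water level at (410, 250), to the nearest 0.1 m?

72.3 m

Differences from A: to B (Δx, Δy, Δh) = (-245, 225, +3.18); to C = (-95, 270, +2.77).
Solve a·Δx + b·Δy = Δh: det = (-245)·270 − (-95)·225 = -44775.
∂h/∂x = [(+3.18)·270 − (+2.77)·225] / -44775 = -0.005256
∂h/∂y = [(-245)·(+2.77) − (-95)·(+3.18)] / -44775 = +0.008410
h(410, 250) = 70.73 + (-0.005256)·(45) + (+0.008410)·(215) = 70.73 -0.237 +1.808 = 72.302 m.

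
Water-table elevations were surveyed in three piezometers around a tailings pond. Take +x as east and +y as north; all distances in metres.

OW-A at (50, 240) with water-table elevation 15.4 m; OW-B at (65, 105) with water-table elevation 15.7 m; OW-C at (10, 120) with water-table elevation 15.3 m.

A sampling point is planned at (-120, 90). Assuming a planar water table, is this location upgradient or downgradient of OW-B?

downgradient

Differences from OW-A: to OW-B (Δx, Δy, Δh) = (15, -135, +0.3); to OW-C = (-40, -120, -0.1).
Solve a·Δx + b·Δy = Δh: det = 15·(-120) − (-40)·(-135) = -7200.
∂h/∂x = [(+0.3)·(-120) − (-0.1)·(-135)] / -7200 = +0.006875
∂h/∂y = [15·(-0.1) − (-40)·(+0.3)] / -7200 = -0.001458
Head at (-120, 90) = 15.4 + (+0.006875)·(-170) + (-0.001458)·(-150) = 14.45 m.
That is lower than the 15.7 m at OW-B, so the point is downgradient.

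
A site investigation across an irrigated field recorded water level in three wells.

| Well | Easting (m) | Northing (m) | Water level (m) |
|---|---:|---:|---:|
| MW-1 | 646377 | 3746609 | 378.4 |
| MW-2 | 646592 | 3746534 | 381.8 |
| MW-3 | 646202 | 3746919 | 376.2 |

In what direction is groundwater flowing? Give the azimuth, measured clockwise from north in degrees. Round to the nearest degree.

262°

With h = a·x + b·y + c and MW-1 as origin, the differences give:
  215·a + (-75)·b = +3.4
  (-175)·a + 310·b = -2.2
Eliminate b (×310 and ×(-75), subtract): 53525·a = 889.00 → a = ∂h/∂x = +0.01661
Back-substitute: b = ∂h/∂y = +0.002279.
Flow direction (−∇h) has components (-0.01661 E, -0.002279 N).
Azimuth = atan2(E, N) = atan2(-0.01661, -0.002279) = 262.2° ≈ 262°.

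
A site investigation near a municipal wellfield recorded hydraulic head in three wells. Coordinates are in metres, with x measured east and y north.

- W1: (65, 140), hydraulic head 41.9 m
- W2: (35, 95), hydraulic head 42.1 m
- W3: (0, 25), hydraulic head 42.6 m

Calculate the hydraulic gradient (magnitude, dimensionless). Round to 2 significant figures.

0.022

Three-point gradient (reference W1): Δ to W2 = (-30, -45, +0.2), Δ to W3 = (-65, -115, +0.7).
∂h/∂x = +0.01619, ∂h/∂y = -0.01524 (det = 525).
|∇h| = √(0.01619² + -0.01524²) = 0.02223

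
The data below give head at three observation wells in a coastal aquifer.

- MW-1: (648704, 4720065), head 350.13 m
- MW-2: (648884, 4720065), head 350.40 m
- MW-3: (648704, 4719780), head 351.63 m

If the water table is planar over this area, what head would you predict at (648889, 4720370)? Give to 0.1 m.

348.8 m

∂h/∂x = (350.40 − 350.13) / (648884 − 648704) = +0.001500
∂h/∂y = (351.63 − 350.13) / (4719780 − 4720065) = -0.005263
h(648889, 4720370) = 350.13 + (+0.001500)·(185) + (-0.005263)·(305) = 350.13 +0.277 -1.605 = 348.802 m.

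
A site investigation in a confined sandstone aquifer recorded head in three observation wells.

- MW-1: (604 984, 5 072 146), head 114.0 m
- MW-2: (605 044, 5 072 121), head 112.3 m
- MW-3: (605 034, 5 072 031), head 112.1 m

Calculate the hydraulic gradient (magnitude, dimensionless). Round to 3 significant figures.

With h = a·x + b·y + c and MW-1 as origin, the differences give:
  60·a + (-25)·b = -1.7
  50·a + (-115)·b = -1.9
Eliminate b (×(-115) and ×(-25), subtract): -5650·a = 148.00 → a = ∂h/∂x = -0.02619
Back-substitute: b = ∂h/∂y = +0.005133.
|∇h| = √(-0.02619² + 0.005133²) = 0.02669

0.0267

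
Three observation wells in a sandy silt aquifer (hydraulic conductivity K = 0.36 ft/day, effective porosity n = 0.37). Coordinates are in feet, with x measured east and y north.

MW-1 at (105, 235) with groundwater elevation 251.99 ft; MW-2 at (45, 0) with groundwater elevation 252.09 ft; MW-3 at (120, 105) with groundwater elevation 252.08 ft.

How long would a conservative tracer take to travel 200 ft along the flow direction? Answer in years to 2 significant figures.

600 years

With h = a·x + b·y + c and MW-1 as origin, the differences give:
  (-60)·a + (-235)·b = +0.10
  15·a + (-130)·b = +0.09
Eliminate b (×(-130) and ×(-235), subtract): 11325·a = 8.150 → a = ∂h/∂x = +0.0007196
Back-substitute: b = ∂h/∂y = -0.0006093.
|∇h| = √(0.0007196² + -0.0006093²) = 0.0009429
Seepage velocity v = K·i/n = 0.36 × 0.0009429 / 0.37 = 0.0009174 ft/day.
t = 200 / 0.0009174 = 2.18e+05 days = 597 years.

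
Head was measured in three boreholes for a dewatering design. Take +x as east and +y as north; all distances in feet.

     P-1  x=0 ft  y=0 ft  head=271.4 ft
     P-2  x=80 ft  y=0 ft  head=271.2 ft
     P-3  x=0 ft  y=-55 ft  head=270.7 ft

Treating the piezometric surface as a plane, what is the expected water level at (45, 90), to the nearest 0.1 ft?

∂h/∂x = (271.2 − 271.4) / (80 − 0) = -0.002500
∂h/∂y = (270.7 − 271.4) / (-55 − 0) = +0.01273
h(45, 90) = 271.4 + (-0.002500)·(45) + (+0.01273)·(90) = 271.4 -0.112 +1.145 = 272.433 ft.

272.4 ft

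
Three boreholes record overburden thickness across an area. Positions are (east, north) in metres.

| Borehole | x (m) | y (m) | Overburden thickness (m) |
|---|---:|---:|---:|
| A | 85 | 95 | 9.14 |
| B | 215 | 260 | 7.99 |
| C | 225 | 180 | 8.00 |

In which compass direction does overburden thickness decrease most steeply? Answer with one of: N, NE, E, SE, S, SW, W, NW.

Taking A as reference: B−A = (130, 165, -1.15); C−A = (140, 85, -1.14).
Determinant of the coordinate differences = 130·85 − 140·165 = -12050.
∂d/∂x = [(-1.15)·85 − (-1.14)·165] / -12050 = -0.007498
∂d/∂y = [130·(-1.14) − 140·(-1.15)] / -12050 = -0.001062
Steepest decrease is along −∇f = (+0.007498 E, +0.001062 N) → east.

E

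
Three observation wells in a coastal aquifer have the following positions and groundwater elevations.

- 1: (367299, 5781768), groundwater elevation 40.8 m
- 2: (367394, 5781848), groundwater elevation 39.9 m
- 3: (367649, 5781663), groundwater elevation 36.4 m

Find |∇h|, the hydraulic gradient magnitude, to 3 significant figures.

0.0121

Differences from 1: to 2 (Δx, Δy, Δh) = (95, 80, -0.9); to 3 = (350, -105, -4.4).
Solve a·Δx + b·Δy = Δh: det = 95·(-105) − 350·80 = -37975.
∂h/∂x = [(-0.9)·(-105) − (-4.4)·80] / -37975 = -0.01176
∂h/∂y = [95·(-4.4) − 350·(-0.9)] / -37975 = +0.002712
|∇h| = √(-0.01176² + 0.002712²) = 0.01207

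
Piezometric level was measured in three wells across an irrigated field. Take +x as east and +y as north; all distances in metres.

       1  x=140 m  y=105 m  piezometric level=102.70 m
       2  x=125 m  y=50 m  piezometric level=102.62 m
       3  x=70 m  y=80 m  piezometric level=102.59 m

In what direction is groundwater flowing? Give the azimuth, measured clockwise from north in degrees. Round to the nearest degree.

226°

Three-point gradient (reference 1): Δ to 2 = (-15, -55, -0.08), Δ to 3 = (-70, -25, -0.11).
∂h/∂x = +0.001165, ∂h/∂y = +0.001137 (det = -3475).
Flow direction (−∇h) has components (-0.001165 E, -0.001137 N).
Azimuth = atan2(E, N) = atan2(-0.001165, -0.001137) = 225.7° ≈ 226°.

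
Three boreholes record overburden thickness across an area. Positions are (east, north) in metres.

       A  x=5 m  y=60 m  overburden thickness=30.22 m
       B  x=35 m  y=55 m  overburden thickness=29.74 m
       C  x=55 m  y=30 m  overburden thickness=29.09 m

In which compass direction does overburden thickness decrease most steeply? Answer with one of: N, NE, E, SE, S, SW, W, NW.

Three-point gradient (reference A): Δ to B = (30, -5, -0.48), Δ to C = (50, -30, -1.13).
∂d/∂x = -0.01346, ∂d/∂y = +0.01523 (det = -650).
Steepest decrease is along −∇f = (+0.01346 E, -0.01523 N) → southeast.

SE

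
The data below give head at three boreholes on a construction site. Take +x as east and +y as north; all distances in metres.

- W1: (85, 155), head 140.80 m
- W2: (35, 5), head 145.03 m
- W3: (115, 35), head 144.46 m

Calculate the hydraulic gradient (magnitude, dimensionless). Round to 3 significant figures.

With h = a·x + b·y + c and W1 as origin, the differences give:
  (-50)·a + (-150)·b = +4.23
  30·a + (-120)·b = +3.66
Eliminate b (×(-120) and ×(-150), subtract): 10500·a = 41.400 → a = ∂h/∂x = +0.003943
Back-substitute: b = ∂h/∂y = -0.02951.
|∇h| = √(0.003943² + -0.02951²) = 0.02977

0.0298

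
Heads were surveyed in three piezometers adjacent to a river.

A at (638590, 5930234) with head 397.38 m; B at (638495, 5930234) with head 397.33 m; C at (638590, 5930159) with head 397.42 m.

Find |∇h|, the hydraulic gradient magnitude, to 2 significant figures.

0.00075

∂h/∂x = (397.33 − 397.38) / (638495 − 638590) = +0.0005263
∂h/∂y = (397.42 − 397.38) / (5930159 − 5930234) = -0.0005333
|∇h| = √(0.0005263² + -0.0005333²) = 0.0007493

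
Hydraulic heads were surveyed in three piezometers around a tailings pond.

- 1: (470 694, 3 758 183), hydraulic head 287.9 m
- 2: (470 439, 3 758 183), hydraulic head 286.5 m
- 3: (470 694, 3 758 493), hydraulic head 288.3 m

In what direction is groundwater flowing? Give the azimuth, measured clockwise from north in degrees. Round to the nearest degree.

257°

∂h/∂x = (286.5 − 287.9) / (470439 − 470694) = +0.005490
∂h/∂y = (288.3 − 287.9) / (3758493 − 3758183) = +0.001290
Flow direction (−∇h) has components (-0.005490 E, -0.001290 N).
Azimuth = atan2(E, N) = atan2(-0.005490, -0.001290) = 256.8° ≈ 257°.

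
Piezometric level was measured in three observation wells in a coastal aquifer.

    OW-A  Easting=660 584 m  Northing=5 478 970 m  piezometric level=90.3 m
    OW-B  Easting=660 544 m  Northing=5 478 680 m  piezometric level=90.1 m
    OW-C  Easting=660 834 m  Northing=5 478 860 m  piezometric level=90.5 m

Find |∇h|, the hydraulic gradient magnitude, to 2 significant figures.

0.0012

Three-point gradient (reference OW-A): Δ to OW-B = (-40, -290, -0.2), Δ to OW-C = (250, -110, +0.2).
∂h/∂x = +0.001040, ∂h/∂y = +0.0005462 (det = 76900).
|∇h| = √(0.001040² + 0.0005462²) = 0.001175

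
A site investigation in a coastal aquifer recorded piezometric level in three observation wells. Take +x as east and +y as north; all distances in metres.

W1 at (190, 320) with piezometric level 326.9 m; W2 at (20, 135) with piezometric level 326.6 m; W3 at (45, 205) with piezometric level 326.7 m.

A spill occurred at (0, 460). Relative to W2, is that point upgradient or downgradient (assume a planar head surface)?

upgradient

Taking W1 as reference: W2−W1 = (-170, -185, -0.3); W3−W1 = (-145, -115, -0.2).
Solve a·Δx + b·Δy = Δh: det = (-170)·(-115) − (-145)·(-185) = -7275.
∂h/∂x = [(-0.3)·(-115) − (-0.2)·(-185)] / -7275 = +0.0003436
∂h/∂y = [(-170)·(-0.2) − (-145)·(-0.3)] / -7275 = +0.001306
Head at (0, 460) = 326.9 + (+0.0003436)·(-190) + (+0.001306)·(140) = 327.02 m.
That is higher than the 326.6 m at W2, so the point is upgradient.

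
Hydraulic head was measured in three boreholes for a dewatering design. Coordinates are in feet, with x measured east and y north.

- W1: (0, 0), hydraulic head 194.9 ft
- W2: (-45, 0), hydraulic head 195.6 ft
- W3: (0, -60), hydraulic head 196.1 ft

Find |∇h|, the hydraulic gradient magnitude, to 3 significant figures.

∂h/∂x = (195.6 − 194.9) / (-45 − 0) = -0.01556
∂h/∂y = (196.1 − 194.9) / (-60 − 0) = -0.02000
|∇h| = √(-0.01556² + -0.02000²) = 0.02534

0.0253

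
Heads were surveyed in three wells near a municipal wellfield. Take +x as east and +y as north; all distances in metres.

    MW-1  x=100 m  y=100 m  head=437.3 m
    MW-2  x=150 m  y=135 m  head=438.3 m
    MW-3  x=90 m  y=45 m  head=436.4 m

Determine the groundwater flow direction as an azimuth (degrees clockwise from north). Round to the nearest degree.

Taking MW-1 as reference: MW-2−MW-1 = (50, 35, +1.0); MW-3−MW-1 = (-10, -55, -0.9).
Determinant of the coordinate differences = 50·(-55) − (-10)·35 = -2400.
∂h/∂x = [(+1.0)·(-55) − (-0.9)·35] / -2400 = +0.009792
∂h/∂y = [50·(-0.9) − (-10)·(+1.0)] / -2400 = +0.01458
Flow direction (−∇h) has components (-0.009792 E, -0.01458 N).
Azimuth = atan2(E, N) = atan2(-0.009792, -0.01458) = 213.9° ≈ 214°.

214°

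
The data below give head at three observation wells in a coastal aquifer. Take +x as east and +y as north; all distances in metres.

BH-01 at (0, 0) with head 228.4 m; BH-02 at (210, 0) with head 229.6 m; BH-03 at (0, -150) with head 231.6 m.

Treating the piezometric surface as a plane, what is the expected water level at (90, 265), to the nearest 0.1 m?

∂h/∂x = (229.6 − 228.4) / (210 − 0) = +0.005714
∂h/∂y = (231.6 − 228.4) / (-150 − 0) = -0.02133
h(90, 265) = 228.4 + (+0.005714)·(90) + (-0.02133)·(265) = 228.4 +0.514 -5.653 = 223.261 m.

223.3 m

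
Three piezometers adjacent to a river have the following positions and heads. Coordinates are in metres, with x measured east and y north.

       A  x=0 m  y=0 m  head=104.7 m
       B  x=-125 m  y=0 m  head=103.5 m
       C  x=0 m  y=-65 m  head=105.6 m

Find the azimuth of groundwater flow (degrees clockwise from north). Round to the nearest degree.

∂h/∂x = (103.5 − 104.7) / (-125 − 0) = +0.009600
∂h/∂y = (105.6 − 104.7) / (-65 − 0) = -0.01385
Flow direction (−∇h) has components (-0.009600 E, +0.01385 N).
Azimuth = atan2(E, N) = atan2(-0.009600, +0.01385) = 325.3° ≈ 325°.

325°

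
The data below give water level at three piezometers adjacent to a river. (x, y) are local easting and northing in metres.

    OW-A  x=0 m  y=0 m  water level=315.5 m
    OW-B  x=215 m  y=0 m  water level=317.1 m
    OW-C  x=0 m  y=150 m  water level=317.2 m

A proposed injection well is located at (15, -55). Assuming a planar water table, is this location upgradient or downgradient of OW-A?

∂h/∂x = (317.1 − 315.5) / (215 − 0) = +0.007442
∂h/∂y = (317.2 − 315.5) / (150 − 0) = +0.01133
Head at (15, -55) = 315.5 + (+0.007442)·(15) + (+0.01133)·(-55) = 314.99 m.
That is lower than the 315.5 m at OW-A, so the point is downgradient.

downgradient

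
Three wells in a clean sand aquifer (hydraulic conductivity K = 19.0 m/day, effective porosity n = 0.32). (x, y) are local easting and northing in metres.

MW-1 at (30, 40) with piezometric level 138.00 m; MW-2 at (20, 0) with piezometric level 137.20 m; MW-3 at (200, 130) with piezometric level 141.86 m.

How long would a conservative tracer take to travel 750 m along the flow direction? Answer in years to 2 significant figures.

1.6 years

Taking MW-1 as reference: MW-2−MW-1 = (-10, -40, -0.80); MW-3−MW-1 = (170, 90, +3.86).
Solve a·Δx + b·Δy = Δh: det = (-10)·90 − 170·(-40) = 5900.
∂h/∂x = [(-0.80)·90 − (+3.86)·(-40)] / 5900 = +0.01397
∂h/∂y = [(-10)·(+3.86) − 170·(-0.80)] / 5900 = +0.01651
|∇h| = √(0.01397² + 0.01651²) = 0.02163
Seepage velocity v = K·i/n = 19.0 × 0.02163 / 0.32 = 1.284 m/day.
t = 750 / 1.284 = 584.1 days = 1.6 years.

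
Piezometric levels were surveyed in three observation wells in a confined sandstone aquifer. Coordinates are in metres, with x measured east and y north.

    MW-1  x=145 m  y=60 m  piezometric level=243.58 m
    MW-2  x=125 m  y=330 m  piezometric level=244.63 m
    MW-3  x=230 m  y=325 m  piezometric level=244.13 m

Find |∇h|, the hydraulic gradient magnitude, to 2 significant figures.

Taking MW-1 as reference: MW-2−MW-1 = (-20, 270, +1.05); MW-3−MW-1 = (85, 265, +0.55).
Determinant of the coordinate differences = (-20)·265 − 85·270 = -28250.
∂h/∂x = [(+1.05)·265 − (+0.55)·270] / -28250 = -0.004593
∂h/∂y = [(-20)·(+0.55) − 85·(+1.05)] / -28250 = +0.003549
|∇h| = √(-0.004593² + 0.003549²) = 0.005804

0.0058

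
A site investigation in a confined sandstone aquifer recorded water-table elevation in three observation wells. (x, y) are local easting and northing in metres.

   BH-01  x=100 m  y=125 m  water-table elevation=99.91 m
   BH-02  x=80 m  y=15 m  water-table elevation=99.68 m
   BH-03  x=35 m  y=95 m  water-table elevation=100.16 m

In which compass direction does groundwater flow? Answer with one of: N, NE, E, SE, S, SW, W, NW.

SE

With h = a·x + b·y + c and BH-01 as origin, the differences give:
  (-20)·a + (-110)·b = -0.23
  (-65)·a + (-30)·b = +0.25
Eliminate b (×(-30) and ×(-110), subtract): -6550·a = 34.400 → a = ∂h/∂x = -0.005252
Back-substitute: b = ∂h/∂y = +0.003046.
Flow = −∇h = (+0.005252 east, -0.003046 north), which points southeast.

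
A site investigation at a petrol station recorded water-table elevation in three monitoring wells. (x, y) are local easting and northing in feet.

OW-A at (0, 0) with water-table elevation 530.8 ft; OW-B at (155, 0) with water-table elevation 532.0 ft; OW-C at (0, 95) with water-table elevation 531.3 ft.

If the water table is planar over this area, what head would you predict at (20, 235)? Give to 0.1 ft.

532.2 ft

∂h/∂x = (532.0 − 530.8) / (155 − 0) = +0.007742
∂h/∂y = (531.3 − 530.8) / (95 − 0) = +0.005263
h(20, 235) = 530.8 + (+0.007742)·(20) + (+0.005263)·(235) = 530.8 +0.155 +1.237 = 532.192 ft.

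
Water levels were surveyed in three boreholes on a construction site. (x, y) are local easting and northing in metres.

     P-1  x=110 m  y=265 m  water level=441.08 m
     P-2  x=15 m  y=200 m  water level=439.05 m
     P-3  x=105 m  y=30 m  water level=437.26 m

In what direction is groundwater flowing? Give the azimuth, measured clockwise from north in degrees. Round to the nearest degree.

Differences from P-1: to P-2 (Δx, Δy, Δh) = (-95, -65, -2.03); to P-3 = (-5, -235, -3.82).
Solve a·Δx + b·Δy = Δh: det = (-95)·(-235) − (-5)·(-65) = 22000.
∂h/∂x = [(-2.03)·(-235) − (-3.82)·(-65)] / 22000 = +0.01040
∂h/∂y = [(-95)·(-3.82) − (-5)·(-2.03)] / 22000 = +0.01603
Flow direction (−∇h) has components (-0.01040 E, -0.01603 N).
Azimuth = atan2(E, N) = atan2(-0.01040, -0.01603) = 213.0° ≈ 213°.

213°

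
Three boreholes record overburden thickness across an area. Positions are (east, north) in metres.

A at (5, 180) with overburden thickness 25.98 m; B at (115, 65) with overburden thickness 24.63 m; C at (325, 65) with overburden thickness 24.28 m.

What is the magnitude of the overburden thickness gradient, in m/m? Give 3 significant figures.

0.0103 m/m

Taking A as reference: B−A = (110, -115, -1.35); C−A = (320, -115, -1.70).
Solve a·Δx + b·Δy = Δd: det = 110·(-115) − 320·(-115) = 24150.
∂d/∂x = [(-1.35)·(-115) − (-1.70)·(-115)] / 24150 = -0.001667
∂d/∂y = [110·(-1.70) − 320·(-1.35)] / 24150 = +0.01014
|∇f| = √(-0.001667² + 0.01014²) = 0.01028 m/m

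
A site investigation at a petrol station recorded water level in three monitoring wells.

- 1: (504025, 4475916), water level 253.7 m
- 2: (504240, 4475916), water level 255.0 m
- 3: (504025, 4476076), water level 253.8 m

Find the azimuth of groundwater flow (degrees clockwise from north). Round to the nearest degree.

∂h/∂x = (255.0 − 253.7) / (504240 − 504025) = +0.006047
∂h/∂y = (253.8 − 253.7) / (4476076 − 4475916) = +0.0006250
Flow direction (−∇h) has components (-0.006047 E, -0.0006250 N).
Azimuth = atan2(E, N) = atan2(-0.006047, -0.0006250) = 264.1° ≈ 264°.

264°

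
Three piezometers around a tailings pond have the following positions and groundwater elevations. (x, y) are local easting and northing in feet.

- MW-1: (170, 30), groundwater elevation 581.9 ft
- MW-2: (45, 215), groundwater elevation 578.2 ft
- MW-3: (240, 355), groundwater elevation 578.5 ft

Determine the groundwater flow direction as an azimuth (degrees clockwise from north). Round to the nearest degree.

320°

With h = a·x + b·y + c and MW-1 as origin, the differences give:
  (-125)·a + 185·b = -3.7
  70·a + 325·b = -3.4
Eliminate b (×325 and ×185, subtract): -53575·a = -573.50 → a = ∂h/∂x = +0.01070
Back-substitute: b = ∂h/∂y = -0.01277.
Flow direction (−∇h) has components (-0.01070 E, +0.01277 N).
Azimuth = atan2(E, N) = atan2(-0.01070, +0.01277) = 320.0° ≈ 320°.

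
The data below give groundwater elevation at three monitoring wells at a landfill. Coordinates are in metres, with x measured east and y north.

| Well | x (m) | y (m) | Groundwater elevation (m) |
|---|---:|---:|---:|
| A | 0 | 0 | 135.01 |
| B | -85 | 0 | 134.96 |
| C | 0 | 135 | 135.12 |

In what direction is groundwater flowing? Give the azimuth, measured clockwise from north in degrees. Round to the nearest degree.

∂h/∂x = (134.96 − 135.01) / (-85 − 0) = +0.0005882
∂h/∂y = (135.12 − 135.01) / (135 − 0) = +0.0008148
Flow direction (−∇h) has components (-0.0005882 E, -0.0008148 N).
Azimuth = atan2(E, N) = atan2(-0.0005882, -0.0008148) = 215.8° ≈ 216°.

216°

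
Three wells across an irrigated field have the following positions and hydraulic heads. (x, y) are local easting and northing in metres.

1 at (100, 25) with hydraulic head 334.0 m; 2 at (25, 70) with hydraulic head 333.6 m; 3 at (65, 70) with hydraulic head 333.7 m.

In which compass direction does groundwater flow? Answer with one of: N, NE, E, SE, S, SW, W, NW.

NW

With h = a·x + b·y + c and 1 as origin, the differences give:
  (-75)·a + 45·b = -0.4
  (-35)·a + 45·b = -0.3
Eliminate b (×45 and ×45, subtract): -1800·a = -4.50 → a = ∂h/∂x = +0.002500
Back-substitute: b = ∂h/∂y = -0.004722.
Flow = −∇h = (-0.002500 east, +0.004722 north), which points northwest.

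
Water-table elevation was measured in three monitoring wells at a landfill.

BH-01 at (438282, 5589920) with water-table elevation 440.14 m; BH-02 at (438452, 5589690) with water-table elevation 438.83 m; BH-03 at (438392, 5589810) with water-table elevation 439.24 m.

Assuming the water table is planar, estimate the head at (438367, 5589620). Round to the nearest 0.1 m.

Taking BH-01 as reference: BH-02−BH-01 = (170, -230, -1.31); BH-03−BH-01 = (110, -110, -0.90).
Determinant of the coordinate differences = 170·(-110) − 110·(-230) = 6600.
∂h/∂x = [(-1.31)·(-110) − (-0.90)·(-230)] / 6600 = -0.009530
∂h/∂y = [170·(-0.90) − 110·(-1.31)] / 6600 = -0.001348
h(438367, 5589620) = 440.14 + (-0.009530)·(85) + (-0.001348)·(-300) = 440.14 -0.810 +0.405 = 439.734 m.

439.7 m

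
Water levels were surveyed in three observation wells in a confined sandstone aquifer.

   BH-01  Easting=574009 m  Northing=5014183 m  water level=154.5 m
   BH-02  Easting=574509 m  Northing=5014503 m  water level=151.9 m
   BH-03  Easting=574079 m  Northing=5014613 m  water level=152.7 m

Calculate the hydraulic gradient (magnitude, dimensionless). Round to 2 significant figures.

0.0047

Differences from BH-01: to BH-02 (Δx, Δy, Δh) = (500, 320, -2.6); to BH-03 = (70, 430, -1.8).
Solve a·Δx + b·Δy = Δh: det = 500·430 − 70·320 = 192600.
∂h/∂x = [(-2.6)·430 − (-1.8)·320] / 192600 = -0.002814
∂h/∂y = [500·(-1.8) − 70·(-2.6)] / 192600 = -0.003728
|∇h| = √(-0.002814² + -0.003728²) = 0.004671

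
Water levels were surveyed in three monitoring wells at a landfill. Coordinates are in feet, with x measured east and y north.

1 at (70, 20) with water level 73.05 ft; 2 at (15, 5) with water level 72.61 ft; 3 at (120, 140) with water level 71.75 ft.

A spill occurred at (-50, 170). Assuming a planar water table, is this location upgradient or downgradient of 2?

downgradient

Taking 1 as reference: 2−1 = (-55, -15, -0.44); 3−1 = (50, 120, -1.30).
Solve a·Δx + b·Δy = Δh: det = (-55)·120 − 50·(-15) = -5850.
∂h/∂x = [(-0.44)·120 − (-1.30)·(-15)] / -5850 = +0.01236
∂h/∂y = [(-55)·(-1.30) − 50·(-0.44)] / -5850 = -0.01598
Head at (-50, 170) = 73.05 + (+0.01236)·(-120) + (-0.01598)·(150) = 69.17 ft.
That is lower than the 72.61 ft at 2, so the point is downgradient.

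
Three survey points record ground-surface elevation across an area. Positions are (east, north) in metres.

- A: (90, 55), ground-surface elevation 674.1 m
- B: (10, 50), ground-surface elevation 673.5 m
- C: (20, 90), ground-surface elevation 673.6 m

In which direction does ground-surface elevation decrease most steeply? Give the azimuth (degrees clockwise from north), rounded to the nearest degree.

Differences from A: to B (Δx, Δy, Δh) = (-80, -5, -0.6); to C = (-70, 35, -0.5).
Solve a·Δx + b·Δy = Δz: det = (-80)·35 − (-70)·(-5) = -3150.
∂z/∂x = [(-0.6)·35 − (-0.5)·(-5)] / -3150 = +0.007460
∂z/∂y = [(-80)·(-0.5) − (-70)·(-0.6)] / -3150 = +0.0006349
Steepest decrease is along −∇f: components (-0.007460 E, -0.0006349 N).
Azimuth = atan2(-0.007460, -0.0006349) = 265.1° ≈ 265°.

265°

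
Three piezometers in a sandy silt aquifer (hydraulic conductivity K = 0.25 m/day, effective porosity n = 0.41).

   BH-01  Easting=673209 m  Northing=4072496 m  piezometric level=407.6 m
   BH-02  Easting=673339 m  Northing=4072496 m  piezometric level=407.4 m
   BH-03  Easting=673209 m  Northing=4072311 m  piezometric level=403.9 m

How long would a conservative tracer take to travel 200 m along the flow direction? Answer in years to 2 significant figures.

∂h/∂x = (407.4 − 407.6) / (673339 − 673209) = -0.001538
∂h/∂y = (403.9 − 407.6) / (4072311 − 4072496) = +0.02000
|∇h| = √(-0.001538² + 0.02000²) = 0.02006
Seepage velocity v = K·i/n = 0.25 × 0.02006 / 0.41 = 0.01223 m/day.
t = 200 / 0.01223 = 1.635e+04 days = 44.8 years.

45 years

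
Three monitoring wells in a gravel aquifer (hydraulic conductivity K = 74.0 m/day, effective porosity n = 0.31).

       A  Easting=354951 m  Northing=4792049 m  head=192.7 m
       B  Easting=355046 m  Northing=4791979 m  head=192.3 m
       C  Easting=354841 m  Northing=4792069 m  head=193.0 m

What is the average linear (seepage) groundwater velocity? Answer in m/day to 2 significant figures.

0.83 m/day

Taking A as reference: B−A = (95, -70, -0.4); C−A = (-110, 20, +0.3).
Solve a·Δx + b·Δy = Δh: det = 95·20 − (-110)·(-70) = -5800.
∂h/∂x = [(-0.4)·20 − (+0.3)·(-70)] / -5800 = -0.002241
∂h/∂y = [95·(+0.3) − (-110)·(-0.4)] / -5800 = +0.002672
|∇h| = √(-0.002241² + 0.002672²) = 0.003487
Seepage velocity v = K·i/n = 74.0 × 0.003487 / 0.31 = 0.8324 m/day.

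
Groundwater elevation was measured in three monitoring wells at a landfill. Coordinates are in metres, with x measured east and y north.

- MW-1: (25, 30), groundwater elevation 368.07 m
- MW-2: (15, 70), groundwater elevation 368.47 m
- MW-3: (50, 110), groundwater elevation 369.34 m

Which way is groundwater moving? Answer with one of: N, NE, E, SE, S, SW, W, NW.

Taking MW-1 as reference: MW-2−MW-1 = (-10, 40, +0.40); MW-3−MW-1 = (25, 80, +1.27).
Determinant of the coordinate differences = (-10)·80 − 25·40 = -1800.
∂h/∂x = [(+0.40)·80 − (+1.27)·40] / -1800 = +0.01044
∂h/∂y = [(-10)·(+1.27) − 25·(+0.40)] / -1800 = +0.01261
Flow = −∇h = (-0.01044 east, -0.01261 north), which points southwest.

SW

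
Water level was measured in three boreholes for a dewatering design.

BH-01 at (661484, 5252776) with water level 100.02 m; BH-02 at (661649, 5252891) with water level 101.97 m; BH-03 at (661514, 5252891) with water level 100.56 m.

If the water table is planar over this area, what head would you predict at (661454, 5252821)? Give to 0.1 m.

99.8 m

Differences from BH-01: to BH-02 (Δx, Δy, Δh) = (165, 115, +1.95); to BH-03 = (30, 115, +0.54).
Determinant of the coordinate differences = 165·115 − 30·115 = 15525.
∂h/∂x = [(+1.95)·115 − (+0.54)·115] / 15525 = +0.01044
∂h/∂y = [165·(+0.54) − 30·(+1.95)] / 15525 = +0.001971
h(661454, 5252821) = 100.02 + (+0.01044)·(-30) + (+0.001971)·(45) = 100.02 -0.313 +0.089 = 99.795 m.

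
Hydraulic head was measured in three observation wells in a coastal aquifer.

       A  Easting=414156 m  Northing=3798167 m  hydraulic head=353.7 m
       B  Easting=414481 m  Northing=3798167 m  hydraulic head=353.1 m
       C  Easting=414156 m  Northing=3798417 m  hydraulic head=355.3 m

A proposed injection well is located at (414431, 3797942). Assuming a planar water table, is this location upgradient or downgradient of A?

downgradient

∂h/∂x = (353.1 − 353.7) / (414481 − 414156) = -0.001846
∂h/∂y = (355.3 − 353.7) / (3798417 − 3798167) = +0.006400
Head at (414431, 3797942) = 353.7 + (-0.001846)·(275) + (+0.006400)·(-225) = 351.75 m.
That is lower than the 353.7 m at A, so the point is downgradient.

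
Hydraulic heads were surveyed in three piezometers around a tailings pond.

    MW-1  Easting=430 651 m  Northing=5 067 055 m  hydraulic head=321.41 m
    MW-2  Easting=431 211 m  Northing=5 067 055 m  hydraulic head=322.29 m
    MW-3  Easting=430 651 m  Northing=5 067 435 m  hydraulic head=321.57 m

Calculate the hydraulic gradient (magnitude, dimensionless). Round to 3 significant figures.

0.00163

∂h/∂x = (322.29 − 321.41) / (431211 − 430651) = +0.001571
∂h/∂y = (321.57 − 321.41) / (5067435 − 5067055) = +0.0004211
|∇h| = √(0.001571² + 0.0004211²) = 0.001626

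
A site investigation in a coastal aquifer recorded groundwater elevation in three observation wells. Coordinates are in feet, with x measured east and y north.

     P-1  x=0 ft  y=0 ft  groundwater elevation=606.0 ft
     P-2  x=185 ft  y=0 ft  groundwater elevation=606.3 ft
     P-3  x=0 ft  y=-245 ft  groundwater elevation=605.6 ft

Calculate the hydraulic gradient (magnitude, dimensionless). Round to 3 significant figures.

0.00230

∂h/∂x = (606.3 − 606.0) / (185 − 0) = +0.001622
∂h/∂y = (605.6 − 606.0) / (-245 − 0) = +0.001633
|∇h| = √(0.001622² + 0.001633²) = 0.002302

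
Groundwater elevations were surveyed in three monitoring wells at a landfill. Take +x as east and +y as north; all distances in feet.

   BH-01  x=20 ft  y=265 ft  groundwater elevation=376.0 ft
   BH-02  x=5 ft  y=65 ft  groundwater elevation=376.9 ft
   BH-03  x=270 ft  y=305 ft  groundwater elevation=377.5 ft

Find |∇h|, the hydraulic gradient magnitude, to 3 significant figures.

0.00845

With h = a·x + b·y + c and BH-01 as origin, the differences give:
  (-15)·a + (-200)·b = +0.9
  250·a + 40·b = +1.5
Eliminate b (×40 and ×(-200), subtract): 49400·a = 336.00 → a = ∂h/∂x = +0.006802
Back-substitute: b = ∂h/∂y = -0.005010.
|∇h| = √(0.006802² + -0.005010²) = 0.008448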